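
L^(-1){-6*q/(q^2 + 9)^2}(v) -v*sin(3*v)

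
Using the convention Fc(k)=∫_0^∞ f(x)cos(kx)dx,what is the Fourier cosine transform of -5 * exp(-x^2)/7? -5 * sqrt(pi) * exp(-k^2/4)/14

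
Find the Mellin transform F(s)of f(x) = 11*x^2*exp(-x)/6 11*gamma(s+2)/6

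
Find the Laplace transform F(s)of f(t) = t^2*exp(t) 2/(s - 1)^3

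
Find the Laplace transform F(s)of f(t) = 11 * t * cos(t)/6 11 * (s^2 - 1)/(6 * (s^2 + 1)^2)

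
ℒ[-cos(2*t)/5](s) -s/(5*s^2 + 20)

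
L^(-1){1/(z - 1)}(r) exp(r)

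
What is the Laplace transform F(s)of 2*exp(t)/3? 2/(3*(s - 1))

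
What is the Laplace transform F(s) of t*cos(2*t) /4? (s^2 - 4) /(4*(s^2 + 4) ^2) 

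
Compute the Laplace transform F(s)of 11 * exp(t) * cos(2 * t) 11 * (s - 1)/((s - 1)^2 + 4)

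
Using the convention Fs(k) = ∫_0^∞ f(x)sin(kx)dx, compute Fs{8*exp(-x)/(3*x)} 8*atan(k)/3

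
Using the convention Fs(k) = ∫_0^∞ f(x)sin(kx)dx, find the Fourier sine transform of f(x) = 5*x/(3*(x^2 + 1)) 5*pi*exp(-k)/6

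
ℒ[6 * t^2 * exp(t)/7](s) 12/(7 * (s - 1)^3)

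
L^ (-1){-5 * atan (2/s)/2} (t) -5 * sin (2 * t)/ (2 * t)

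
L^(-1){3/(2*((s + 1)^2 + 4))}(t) 3*exp(-t)*sin(2*t)/4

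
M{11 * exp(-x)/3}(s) 11 * gamma(s)/3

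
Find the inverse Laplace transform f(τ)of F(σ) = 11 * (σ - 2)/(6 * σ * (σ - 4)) 11 * exp(2 * τ) * cosh(2 * τ)/6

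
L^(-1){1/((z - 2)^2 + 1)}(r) exp(2*r)*sin(r)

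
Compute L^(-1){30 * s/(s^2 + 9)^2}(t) 5 * t * sin(3 * t)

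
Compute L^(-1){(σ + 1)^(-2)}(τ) τ*exp(-τ)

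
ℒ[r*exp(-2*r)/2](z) 1/(2*(z + 2)^2)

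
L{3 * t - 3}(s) 3/s^2 - 3/s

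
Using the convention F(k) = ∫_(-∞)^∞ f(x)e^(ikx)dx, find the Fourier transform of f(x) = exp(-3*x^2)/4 sqrt(3)*sqrt(pi)*exp(-k^2/12)/12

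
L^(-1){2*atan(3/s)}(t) 2*sin(3*t)/t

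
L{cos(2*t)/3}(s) s/(3*(s^2 + 4))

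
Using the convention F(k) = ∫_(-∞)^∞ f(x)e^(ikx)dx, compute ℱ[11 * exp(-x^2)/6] 11 * sqrt(pi) * exp(-k^2/4)/6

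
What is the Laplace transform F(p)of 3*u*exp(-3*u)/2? 3/(2*(p + 3)^2)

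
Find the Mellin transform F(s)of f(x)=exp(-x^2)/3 gamma(s/2)/6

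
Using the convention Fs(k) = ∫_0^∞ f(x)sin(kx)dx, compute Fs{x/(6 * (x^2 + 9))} pi * exp(-3 * k)/12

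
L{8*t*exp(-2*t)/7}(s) 8/(7*(s + 2)^2)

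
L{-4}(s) -4/s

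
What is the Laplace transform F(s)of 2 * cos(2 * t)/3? 2 * s/(3 * (s^2+4))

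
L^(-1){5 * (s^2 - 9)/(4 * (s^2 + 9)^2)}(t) 5 * t * cos(3 * t)/4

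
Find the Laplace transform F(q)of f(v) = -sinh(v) -1/(q^2 - 1)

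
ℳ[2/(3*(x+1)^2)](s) -2*pi*(s - 1)/(3*sin(pi*s))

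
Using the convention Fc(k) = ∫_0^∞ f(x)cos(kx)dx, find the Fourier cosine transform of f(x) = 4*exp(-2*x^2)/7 sqrt(2)*sqrt(pi)*exp(-k^2/8)/7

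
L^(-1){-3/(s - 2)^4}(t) -t^3*exp(2*t)/2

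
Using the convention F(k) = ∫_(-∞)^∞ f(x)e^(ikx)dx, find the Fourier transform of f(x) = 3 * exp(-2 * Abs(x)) 12/(k^2 + 4)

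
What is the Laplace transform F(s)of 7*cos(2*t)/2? 7*s/(2*(s^2 + 4))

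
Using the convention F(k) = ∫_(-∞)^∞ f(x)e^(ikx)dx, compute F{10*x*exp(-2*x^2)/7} 5*sqrt(2)*I*sqrt(pi)*k*exp(-k^2/8)/28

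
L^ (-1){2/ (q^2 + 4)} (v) sin (2 * v)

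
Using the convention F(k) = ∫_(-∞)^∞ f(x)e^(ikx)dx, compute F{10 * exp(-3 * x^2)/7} 10 * sqrt(3) * sqrt(pi) * exp(-k^2/12)/21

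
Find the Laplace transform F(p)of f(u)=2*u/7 2/(7*p^2)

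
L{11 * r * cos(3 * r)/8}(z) 11 * (z^2 - 9)/(8 * (z^2 + 9)^2)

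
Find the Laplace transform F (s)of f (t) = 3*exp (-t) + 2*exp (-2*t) 2/ (s + 2) + 3/ (s + 1)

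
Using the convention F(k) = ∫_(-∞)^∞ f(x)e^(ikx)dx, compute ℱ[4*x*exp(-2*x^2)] sqrt(2)*I*sqrt(pi)*k*exp(-k^2/8)/2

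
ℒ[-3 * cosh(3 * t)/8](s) -3 * s/(8 * s^2 - 72)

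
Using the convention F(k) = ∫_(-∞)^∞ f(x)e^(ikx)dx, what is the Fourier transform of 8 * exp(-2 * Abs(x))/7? 32/(7 * (k^2 + 4))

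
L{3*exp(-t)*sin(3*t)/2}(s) 9/(2*((s + 1)^2 + 9))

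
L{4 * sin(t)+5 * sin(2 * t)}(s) 10/(s^2+4)+4/(s^2+1)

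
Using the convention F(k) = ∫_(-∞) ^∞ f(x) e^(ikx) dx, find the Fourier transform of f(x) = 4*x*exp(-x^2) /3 2*I*sqrt(pi)*k*exp(-k^2/4) /3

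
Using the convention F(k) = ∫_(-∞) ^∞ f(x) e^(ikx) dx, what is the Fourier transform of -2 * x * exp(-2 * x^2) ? -sqrt(2) * I * sqrt(pi) * k * exp(-k^2/8) /4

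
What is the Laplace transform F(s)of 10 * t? 10/s^2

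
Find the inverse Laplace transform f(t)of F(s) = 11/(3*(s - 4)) 11*exp(4*t)/3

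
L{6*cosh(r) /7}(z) 6*z/(7*(z^2 - 1) ) 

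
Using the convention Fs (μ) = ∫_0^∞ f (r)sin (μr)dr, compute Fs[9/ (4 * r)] 9 * pi/8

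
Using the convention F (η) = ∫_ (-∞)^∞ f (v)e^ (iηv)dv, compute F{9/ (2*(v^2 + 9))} 3*pi*exp (-3*Abs (η))/2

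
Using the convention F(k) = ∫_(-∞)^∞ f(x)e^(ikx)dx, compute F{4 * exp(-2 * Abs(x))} 16/(k^2+4)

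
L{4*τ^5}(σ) 480/σ^6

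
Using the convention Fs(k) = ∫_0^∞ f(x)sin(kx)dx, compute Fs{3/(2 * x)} 3 * pi/4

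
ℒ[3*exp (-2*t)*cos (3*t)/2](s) 3*(s + 2)/ (2*( (s + 2)^2 + 9))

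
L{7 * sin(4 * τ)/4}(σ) 7/(σ^2 + 16)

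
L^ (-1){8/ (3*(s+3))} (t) 8*exp (-3*t)/3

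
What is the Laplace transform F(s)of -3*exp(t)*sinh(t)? -3/(s*(s - 2))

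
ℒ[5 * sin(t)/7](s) 5/(7 * (s^2 + 1))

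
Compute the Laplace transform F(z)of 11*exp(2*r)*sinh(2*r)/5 22/(5*z*(z - 4))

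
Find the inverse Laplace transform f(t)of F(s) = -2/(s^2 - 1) -2 * sinh(t)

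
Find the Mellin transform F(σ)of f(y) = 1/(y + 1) pi*csc(pi*σ)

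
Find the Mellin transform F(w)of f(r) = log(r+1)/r -pi * csc(pi * w)/(w - 1)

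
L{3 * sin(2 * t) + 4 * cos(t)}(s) 4 * s/(s^2 + 1) + 6/(s^2 + 4)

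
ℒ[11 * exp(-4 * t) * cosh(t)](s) 11 * (s + 4)/((s + 4)^2 - 1)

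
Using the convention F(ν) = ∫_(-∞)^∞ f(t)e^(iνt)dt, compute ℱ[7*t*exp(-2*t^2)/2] 7*sqrt(2)*I*sqrt(pi)*ν*exp(-ν^2/8)/16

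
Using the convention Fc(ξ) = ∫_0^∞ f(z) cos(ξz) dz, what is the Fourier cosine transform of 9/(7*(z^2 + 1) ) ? 9*pi*exp(-ξ) /14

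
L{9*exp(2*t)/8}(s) 9/(8*(s - 2))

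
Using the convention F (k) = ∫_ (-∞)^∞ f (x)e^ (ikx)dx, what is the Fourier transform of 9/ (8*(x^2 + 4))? 9*pi*exp (-2*Abs (k))/16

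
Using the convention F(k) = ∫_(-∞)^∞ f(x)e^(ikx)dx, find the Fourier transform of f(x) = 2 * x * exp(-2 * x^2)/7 sqrt(2) * I * sqrt(pi) * k * exp(-k^2/8)/28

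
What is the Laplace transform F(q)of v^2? 2/q^3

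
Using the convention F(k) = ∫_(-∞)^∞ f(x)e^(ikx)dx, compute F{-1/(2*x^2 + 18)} -pi*exp(-3*Abs(k))/6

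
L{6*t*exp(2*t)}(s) 6/(s - 2)^2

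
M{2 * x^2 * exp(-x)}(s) 2 * gamma(s + 2)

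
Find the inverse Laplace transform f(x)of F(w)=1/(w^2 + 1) sin(x)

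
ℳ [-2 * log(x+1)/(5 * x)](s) 2 * pi * csc(pi * s)/(5 * (s - 1))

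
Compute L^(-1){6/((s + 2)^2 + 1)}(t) 6 * exp(-2 * t) * sin(t)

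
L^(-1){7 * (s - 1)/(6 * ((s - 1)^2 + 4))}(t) 7 * exp(t) * cos(2 * t)/6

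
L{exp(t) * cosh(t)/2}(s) (s - 1)/(2 * s * (s - 2))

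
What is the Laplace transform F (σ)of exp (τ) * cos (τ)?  (σ - 1)/ ( (σ - 1)^2 + 1)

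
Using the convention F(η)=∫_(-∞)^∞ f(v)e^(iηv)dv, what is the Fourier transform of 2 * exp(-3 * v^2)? 2 * sqrt(3) * sqrt(pi) * exp(-η^2/12)/3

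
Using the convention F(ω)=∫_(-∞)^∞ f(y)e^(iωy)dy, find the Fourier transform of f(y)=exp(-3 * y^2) sqrt(3) * sqrt(pi) * exp(-ω^2/12)/3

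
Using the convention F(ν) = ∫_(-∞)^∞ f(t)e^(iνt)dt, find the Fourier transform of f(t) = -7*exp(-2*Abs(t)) -28/(ν^2 + 4)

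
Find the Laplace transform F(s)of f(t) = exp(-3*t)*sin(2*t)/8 1/(4*((s + 3)^2 + 4))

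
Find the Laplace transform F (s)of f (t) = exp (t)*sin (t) 1/ ( (s - 1)^2+1)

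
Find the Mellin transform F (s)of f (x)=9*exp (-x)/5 9*gamma (s)/5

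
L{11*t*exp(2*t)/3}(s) 11/(3*(s - 2)^2)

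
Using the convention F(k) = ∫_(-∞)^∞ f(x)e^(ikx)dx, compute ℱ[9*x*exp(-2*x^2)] 9*sqrt(2)*I*sqrt(pi)*k*exp(-k^2/8)/8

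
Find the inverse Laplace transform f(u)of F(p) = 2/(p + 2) 2 * exp(-2 * u)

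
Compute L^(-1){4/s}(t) 4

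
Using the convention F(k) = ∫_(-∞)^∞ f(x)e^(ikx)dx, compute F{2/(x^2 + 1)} 2*pi*exp(-Abs(k))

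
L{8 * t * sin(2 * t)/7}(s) 32 * s/(7 * (s^2+4)^2)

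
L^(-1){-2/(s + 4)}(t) -2 * exp(-4 * t)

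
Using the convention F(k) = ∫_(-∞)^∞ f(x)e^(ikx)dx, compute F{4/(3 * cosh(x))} 4 * pi/(3 * cosh(pi * k/2))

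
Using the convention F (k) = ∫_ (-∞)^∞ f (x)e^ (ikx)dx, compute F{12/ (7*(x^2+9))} 4*pi*exp (-3*Abs (k))/7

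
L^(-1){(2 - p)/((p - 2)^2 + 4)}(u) -exp(2 * u) * cos(2 * u)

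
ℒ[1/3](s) 1/(3*s)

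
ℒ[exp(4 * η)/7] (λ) 1/(7 * (λ - 4))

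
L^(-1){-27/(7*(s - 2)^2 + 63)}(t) -9*exp(2*t)*sin(3*t)/7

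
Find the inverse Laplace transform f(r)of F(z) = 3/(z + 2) 3 * exp(-2 * r)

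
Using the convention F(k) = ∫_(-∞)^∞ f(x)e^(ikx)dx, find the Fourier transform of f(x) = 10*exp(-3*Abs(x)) 60/(k^2 + 9)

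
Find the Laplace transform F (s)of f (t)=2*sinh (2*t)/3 4/ (3*(s^2 - 4))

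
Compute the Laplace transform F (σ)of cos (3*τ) σ/ (σ^2 + 9)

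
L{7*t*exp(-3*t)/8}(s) 7/(8*(s + 3)^2)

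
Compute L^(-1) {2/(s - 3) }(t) 2 * exp(3 * t) 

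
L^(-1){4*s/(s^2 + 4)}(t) 4*cos(2*t)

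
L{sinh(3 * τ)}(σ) 3/(σ^2 - 9)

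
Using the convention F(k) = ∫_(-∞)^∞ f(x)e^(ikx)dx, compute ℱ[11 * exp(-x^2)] 11 * sqrt(pi) * exp(-k^2/4)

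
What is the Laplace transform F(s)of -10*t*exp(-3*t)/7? -10/(7*(s + 3)^2)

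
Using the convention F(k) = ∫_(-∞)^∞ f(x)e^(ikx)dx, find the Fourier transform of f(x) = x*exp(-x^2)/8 I*sqrt(pi)*k*exp(-k^2/4)/16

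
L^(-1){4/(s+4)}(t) 4*exp(-4*t)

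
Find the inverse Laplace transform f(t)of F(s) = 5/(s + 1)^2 5*t*exp(-t)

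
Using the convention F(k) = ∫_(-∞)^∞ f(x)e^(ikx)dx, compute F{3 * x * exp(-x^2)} 3 * I * sqrt(pi) * k * exp(-k^2/4)/2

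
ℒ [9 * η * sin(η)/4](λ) 9 * λ/(2 * (λ^2+1)^2)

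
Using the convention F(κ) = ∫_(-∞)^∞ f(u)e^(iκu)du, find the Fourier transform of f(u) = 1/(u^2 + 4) pi*exp(-2*Abs(κ))/2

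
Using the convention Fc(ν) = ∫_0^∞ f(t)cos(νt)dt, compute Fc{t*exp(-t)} (1 - ν^2)/(ν^2 + 1)^2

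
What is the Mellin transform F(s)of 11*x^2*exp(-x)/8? 11*gamma(s+2)/8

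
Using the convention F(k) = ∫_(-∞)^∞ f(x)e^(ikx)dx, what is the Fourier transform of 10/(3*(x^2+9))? 10*pi*exp(-3*Abs(k))/9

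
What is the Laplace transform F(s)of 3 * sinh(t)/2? 3/(2 * (s^2 - 1))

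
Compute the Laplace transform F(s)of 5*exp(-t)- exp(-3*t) 5/(s+1) - 1/(s+3)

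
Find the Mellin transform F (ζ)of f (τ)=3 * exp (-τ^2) 3 * gamma (ζ/2)/2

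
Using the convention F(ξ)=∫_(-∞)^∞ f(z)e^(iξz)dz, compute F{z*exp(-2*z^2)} sqrt(2)*I*sqrt(pi)*ξ*exp(-ξ^2/8)/8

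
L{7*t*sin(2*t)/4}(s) 7*s/(s^2 + 4)^2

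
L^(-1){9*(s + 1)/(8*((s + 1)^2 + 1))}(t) 9*exp(-t)*cos(t)/8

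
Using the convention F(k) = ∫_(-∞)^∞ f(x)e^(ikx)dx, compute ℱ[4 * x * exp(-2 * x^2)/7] sqrt(2) * I * sqrt(pi) * k * exp(-k^2/8)/14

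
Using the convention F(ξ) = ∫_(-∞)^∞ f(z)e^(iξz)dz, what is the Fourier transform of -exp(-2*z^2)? -sqrt(2)*sqrt(pi)*exp(-ξ^2/8)/2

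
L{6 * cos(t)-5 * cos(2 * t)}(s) 6 * s/(s^2+1)-5 * s/(s^2+4)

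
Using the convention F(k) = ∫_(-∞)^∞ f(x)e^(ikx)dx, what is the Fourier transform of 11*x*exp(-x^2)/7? 11*I*sqrt(pi)*k*exp(-k^2/4)/14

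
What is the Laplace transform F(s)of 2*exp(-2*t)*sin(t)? 2/((s + 2)^2 + 1)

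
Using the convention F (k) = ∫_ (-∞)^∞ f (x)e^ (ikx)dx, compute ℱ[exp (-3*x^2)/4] sqrt (3)*sqrt (pi)*exp (-k^2/12)/12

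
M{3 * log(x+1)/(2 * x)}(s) -3 * pi * csc(pi * s)/(2 * s - 2)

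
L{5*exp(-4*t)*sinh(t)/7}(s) 5/(7*((s+4)^2 - 1))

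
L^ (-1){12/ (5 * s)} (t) 12/5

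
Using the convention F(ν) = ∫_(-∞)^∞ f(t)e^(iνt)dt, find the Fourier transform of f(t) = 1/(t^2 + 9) pi*exp(-3*Abs(ν))/3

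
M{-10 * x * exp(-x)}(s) -10 * gamma(s + 1)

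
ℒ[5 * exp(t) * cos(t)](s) 5 * (s - 1)/((s - 1)^2 + 1)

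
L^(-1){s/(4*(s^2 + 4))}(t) cos(2*t)/4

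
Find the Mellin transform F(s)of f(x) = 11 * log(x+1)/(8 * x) -11 * pi * csc(pi * s)/(8 * s - 8)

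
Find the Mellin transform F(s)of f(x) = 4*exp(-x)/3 4*gamma(s)/3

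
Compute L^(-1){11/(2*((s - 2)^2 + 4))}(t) 11*exp(2*t)*sin(2*t)/4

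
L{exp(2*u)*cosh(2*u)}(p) (p - 2)/(p*(p - 4))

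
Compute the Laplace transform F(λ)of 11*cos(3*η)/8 11*λ/(8*(λ^2 + 9))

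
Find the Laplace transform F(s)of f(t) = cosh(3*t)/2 s/(2*(s^2 - 9))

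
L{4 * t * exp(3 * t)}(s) 4/(s - 3)^2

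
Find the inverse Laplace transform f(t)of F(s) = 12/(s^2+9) 4 * sin(3 * t)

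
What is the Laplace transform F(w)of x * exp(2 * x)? (w - 2)^(-2)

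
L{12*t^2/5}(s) 24/(5*s^3)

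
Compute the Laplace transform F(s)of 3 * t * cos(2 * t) 3 * (s^2 - 4)/(s^2 + 4)^2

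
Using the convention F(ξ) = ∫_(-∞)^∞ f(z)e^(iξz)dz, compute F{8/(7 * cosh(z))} 8 * pi/(7 * cosh(pi * ξ/2))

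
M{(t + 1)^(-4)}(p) gamma(p) * gamma(4 - p)/6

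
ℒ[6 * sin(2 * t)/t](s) 6 * atan(2/s)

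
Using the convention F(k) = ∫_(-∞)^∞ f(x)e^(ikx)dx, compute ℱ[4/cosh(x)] 4*pi/cosh(pi*k/2)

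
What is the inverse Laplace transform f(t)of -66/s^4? -11 * t^3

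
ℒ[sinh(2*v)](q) 2/(q^2 - 4)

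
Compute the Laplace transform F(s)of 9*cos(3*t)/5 9*s/(5*(s^2 + 9))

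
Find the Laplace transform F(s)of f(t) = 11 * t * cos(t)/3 11 * (s^2 - 1)/(3 * (s^2+1)^2)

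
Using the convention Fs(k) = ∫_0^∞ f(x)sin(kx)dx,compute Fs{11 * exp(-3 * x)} 11 * k/(k^2 + 9)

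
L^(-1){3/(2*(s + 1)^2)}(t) 3*t*exp(-t)/2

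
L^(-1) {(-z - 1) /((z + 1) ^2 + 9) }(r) -exp(-r)*cos(3*r) 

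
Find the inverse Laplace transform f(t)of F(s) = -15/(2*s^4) -5*t^3/4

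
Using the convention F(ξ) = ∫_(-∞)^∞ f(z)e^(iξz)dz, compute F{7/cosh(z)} 7*pi/cosh(pi*ξ/2)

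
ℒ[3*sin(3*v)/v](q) 3*atan(3/q)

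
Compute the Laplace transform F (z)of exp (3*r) 1/ (z - 3)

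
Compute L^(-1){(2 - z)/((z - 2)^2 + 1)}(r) -exp(2 * r) * cos(r)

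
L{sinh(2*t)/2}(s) 1/(s^2-4)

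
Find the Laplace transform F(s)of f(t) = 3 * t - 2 3/s^2 - 2/s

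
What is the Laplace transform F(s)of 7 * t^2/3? 14/(3 * s^3)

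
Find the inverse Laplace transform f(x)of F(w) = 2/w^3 x^2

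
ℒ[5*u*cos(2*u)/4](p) 5*(p^2 - 4)/(4*(p^2 + 4)^2)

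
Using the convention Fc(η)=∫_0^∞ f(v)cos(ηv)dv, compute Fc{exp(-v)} 1/(η^2 + 1)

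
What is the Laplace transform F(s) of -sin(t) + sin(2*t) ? 2/(s^2 + 4) - 1/(s^2 + 1) 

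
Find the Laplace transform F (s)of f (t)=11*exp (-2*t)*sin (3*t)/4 33/ (4*( (s + 2)^2 + 9))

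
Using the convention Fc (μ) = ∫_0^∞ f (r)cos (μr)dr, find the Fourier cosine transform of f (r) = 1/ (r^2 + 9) pi*exp (-3*μ)/6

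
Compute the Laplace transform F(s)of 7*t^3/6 7/s^4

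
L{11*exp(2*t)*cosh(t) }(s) 11*(s - 2) /((s - 2) ^2-1) 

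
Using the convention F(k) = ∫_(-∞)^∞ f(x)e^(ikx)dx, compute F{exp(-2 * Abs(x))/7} 4/(7 * (k^2 + 4))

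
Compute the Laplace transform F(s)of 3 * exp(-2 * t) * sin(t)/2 3/(2 * ((s+2)^2+1))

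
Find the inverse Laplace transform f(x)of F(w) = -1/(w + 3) -exp(-3*x)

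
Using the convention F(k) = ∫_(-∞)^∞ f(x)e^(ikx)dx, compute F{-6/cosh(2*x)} -3*pi/cosh(pi*k/4)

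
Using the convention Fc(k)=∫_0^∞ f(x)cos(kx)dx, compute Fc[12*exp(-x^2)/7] 6*sqrt(pi)*exp(-k^2/4)/7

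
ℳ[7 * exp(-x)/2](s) 7 * gamma(s)/2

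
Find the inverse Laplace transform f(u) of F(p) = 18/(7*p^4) 3*u^3/7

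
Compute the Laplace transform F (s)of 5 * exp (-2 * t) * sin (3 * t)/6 5/ (2 * ( (s + 2)^2 + 9))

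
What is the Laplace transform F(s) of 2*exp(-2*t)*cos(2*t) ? 2*(s + 2) /((s + 2) ^2 + 4) 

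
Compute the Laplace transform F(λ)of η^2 2/λ^3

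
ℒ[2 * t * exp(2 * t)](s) 2/(s - 2)^2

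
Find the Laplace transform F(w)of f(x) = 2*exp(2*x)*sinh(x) 2/((w - 2)^2 - 1)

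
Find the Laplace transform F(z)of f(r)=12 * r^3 72/z^4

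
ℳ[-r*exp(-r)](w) -gamma(w + 1)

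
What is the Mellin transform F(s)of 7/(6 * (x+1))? 7 * pi * csc(pi * s)/6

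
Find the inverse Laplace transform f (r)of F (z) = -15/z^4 -5 * r^3/2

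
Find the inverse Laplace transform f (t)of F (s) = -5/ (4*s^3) -5*t^2/8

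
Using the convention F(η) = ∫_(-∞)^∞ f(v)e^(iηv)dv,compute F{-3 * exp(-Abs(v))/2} -3/(η^2 + 1)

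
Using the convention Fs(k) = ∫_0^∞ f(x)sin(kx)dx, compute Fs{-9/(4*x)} -9*pi/8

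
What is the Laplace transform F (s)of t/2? 1/ (2*s^2)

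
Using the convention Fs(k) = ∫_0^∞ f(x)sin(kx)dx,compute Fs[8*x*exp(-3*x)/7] 48*k/(7*(k^2 + 9)^2)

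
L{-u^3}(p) -6/p^4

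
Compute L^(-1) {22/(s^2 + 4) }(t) 11 * sin(2 * t) 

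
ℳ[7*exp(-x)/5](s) 7*gamma(s)/5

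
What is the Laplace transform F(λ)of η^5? 120/λ^6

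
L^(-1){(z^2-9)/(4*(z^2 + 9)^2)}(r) r*cos(3*r)/4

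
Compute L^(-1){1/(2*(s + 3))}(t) exp(-3*t)/2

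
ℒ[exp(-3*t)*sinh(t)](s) 1/((s+3) ^2-1) 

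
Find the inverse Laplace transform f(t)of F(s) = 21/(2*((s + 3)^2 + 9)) 7*exp(-3*t)*sin(3*t)/2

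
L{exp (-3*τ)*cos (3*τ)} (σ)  (σ + 3)/ ( (σ + 3)^2 + 9)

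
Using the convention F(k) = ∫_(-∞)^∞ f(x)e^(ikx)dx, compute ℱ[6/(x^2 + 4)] 3 * pi * exp(-2 * Abs(k))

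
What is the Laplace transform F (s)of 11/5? 11/ (5*s)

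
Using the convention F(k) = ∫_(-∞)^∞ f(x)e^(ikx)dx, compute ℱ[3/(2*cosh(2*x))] 3*pi/(4*cosh(pi*k/4))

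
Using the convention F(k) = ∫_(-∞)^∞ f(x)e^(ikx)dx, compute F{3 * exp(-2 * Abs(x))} 12/(k^2 + 4)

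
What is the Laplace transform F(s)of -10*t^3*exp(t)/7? -60/(7*(s - 1)^4)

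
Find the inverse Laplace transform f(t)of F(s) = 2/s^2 2*t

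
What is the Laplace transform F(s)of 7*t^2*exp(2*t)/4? 7/(2*(s - 2)^3)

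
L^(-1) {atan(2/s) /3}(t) sin(2 * t) /(3 * t) 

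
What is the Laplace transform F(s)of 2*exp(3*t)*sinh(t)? 2/((s - 3)^2 - 1)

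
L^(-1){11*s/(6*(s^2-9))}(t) 11*cosh(3*t)/6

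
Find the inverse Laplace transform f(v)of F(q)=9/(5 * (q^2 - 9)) 3 * sinh(3 * v)/5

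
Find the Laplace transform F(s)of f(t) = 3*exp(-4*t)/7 3/(7*(s + 4))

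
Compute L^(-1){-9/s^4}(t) -3 * t^3/2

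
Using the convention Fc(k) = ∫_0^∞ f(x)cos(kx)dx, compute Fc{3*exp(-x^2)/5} 3*sqrt(pi)*exp(-k^2/4)/10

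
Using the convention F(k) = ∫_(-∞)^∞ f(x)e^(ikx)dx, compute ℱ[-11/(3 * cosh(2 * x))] -11 * pi/(6 * cosh(pi * k/4))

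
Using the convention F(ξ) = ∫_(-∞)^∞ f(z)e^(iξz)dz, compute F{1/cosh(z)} pi/cosh(pi * ξ/2)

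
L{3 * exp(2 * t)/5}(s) 3/(5 * (s - 2))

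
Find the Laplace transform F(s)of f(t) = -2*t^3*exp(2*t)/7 -12/(7*(s - 2)^4)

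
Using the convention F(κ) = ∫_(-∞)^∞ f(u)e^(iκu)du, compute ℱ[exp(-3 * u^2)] sqrt(3) * sqrt(pi) * exp(-κ^2/12)/3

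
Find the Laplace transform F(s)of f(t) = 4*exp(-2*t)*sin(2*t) 8/((s + 2)^2 + 4)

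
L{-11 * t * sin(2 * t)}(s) -44 * s/(s^2 + 4)^2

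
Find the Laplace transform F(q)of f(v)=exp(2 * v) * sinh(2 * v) 2/(q * (q - 4))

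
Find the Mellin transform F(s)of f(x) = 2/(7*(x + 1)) 2*pi*csc(pi*s)/7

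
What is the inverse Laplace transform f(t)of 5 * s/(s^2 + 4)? 5 * cos(2 * t)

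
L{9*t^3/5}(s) 54/(5*s^4) 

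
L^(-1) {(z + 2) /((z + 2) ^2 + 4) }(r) exp(-2*r)*cos(2*r) 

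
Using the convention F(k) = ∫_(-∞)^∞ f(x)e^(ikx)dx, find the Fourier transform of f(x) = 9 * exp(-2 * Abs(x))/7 36/(7 * (k^2 + 4))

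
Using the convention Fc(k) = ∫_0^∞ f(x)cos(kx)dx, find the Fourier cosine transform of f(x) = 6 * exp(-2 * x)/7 12/(7 * (k^2 + 4))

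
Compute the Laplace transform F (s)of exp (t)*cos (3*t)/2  (s - 1)/ (2*( (s - 1)^2+9))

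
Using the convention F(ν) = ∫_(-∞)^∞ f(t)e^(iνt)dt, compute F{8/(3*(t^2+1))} 8*pi*exp(-Abs(ν))/3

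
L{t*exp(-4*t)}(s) (s + 4)^(-2)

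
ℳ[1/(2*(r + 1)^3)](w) pi*(w - 2)*(w - 1)/(4*sin(pi*w))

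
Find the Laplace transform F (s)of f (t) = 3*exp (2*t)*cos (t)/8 3*(s - 2)/ (8*( (s - 2)^2 + 1))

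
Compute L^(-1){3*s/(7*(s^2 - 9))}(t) 3*cosh(3*t)/7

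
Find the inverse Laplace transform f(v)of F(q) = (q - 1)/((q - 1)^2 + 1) exp(v)*cos(v)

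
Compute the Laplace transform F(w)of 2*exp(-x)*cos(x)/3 2*(w + 1)/(3*((w + 1)^2 + 1))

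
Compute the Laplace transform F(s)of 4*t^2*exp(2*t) 8/(s - 2)^3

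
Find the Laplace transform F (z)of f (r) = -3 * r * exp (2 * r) -3/ (z - 2)^2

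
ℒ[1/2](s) 1/(2 * s)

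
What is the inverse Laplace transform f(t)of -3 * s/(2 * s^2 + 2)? -3 * cos(t)/2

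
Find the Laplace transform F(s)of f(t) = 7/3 7/(3*s)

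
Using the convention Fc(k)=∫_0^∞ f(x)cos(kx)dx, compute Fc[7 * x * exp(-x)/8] 7 * (1 - k^2)/(8 * (k^2 + 1)^2)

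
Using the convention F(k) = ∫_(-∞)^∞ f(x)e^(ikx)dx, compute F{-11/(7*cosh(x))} -11*pi/(7*cosh(pi*k/2))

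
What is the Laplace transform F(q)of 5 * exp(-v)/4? 5/(4 * (q + 1))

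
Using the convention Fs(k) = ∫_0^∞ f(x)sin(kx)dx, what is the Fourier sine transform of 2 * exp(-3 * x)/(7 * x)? 2 * atan(k/3)/7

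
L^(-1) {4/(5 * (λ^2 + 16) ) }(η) sin(4 * η) /5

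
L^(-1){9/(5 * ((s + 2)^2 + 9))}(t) 3 * exp(-2 * t) * sin(3 * t)/5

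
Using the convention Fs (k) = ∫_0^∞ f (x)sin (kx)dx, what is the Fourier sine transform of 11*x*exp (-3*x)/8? 33*k/ (4*(k^2+9)^2)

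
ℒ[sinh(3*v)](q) 3/(q^2 - 9)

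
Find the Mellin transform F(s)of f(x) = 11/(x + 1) 11*pi*csc(pi*s)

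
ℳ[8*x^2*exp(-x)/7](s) 8*gamma(s + 2)/7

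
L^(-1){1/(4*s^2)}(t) t/4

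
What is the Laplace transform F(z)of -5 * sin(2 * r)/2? -5/(z^2 + 4)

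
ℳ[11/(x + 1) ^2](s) -11*pi*(s - 1) /sin(pi*s) 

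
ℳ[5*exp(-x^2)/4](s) 5*gamma(s/2)/8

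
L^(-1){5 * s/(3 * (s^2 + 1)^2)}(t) 5 * t * sin(t)/6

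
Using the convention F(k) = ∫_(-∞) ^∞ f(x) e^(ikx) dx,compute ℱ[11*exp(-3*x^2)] 11*sqrt(3)*sqrt(pi)*exp(-k^2/12) /3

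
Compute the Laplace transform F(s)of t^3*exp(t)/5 6/(5*(s - 1)^4)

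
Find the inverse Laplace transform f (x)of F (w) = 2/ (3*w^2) 2*x/3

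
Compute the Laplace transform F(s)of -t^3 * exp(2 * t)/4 -3/(2 * (s - 2)^4)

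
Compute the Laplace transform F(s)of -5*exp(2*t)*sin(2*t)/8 -5/(4*(s - 2)^2 + 16)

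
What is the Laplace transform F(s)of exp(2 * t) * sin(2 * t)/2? 1/((s - 2)^2 + 4)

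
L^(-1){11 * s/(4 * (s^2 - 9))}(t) 11 * cosh(3 * t)/4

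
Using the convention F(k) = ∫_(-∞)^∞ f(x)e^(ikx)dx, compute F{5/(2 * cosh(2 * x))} 5 * pi/(4 * cosh(pi * k/4))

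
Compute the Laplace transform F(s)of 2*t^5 240/s^6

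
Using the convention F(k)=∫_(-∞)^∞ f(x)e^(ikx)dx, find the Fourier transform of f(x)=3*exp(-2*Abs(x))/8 3/(2*(k^2 + 4))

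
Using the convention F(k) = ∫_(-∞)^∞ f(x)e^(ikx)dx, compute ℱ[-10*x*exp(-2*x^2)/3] -5*sqrt(2)*I*sqrt(pi)*k*exp(-k^2/8)/12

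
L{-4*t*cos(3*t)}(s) 4*(9 - s^2)/(s^2+9)^2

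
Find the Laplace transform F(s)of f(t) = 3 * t 3/s^2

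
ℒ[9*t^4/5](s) 216/(5*s^5)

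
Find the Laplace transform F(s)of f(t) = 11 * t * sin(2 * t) 44 * s/(s^2 + 4)^2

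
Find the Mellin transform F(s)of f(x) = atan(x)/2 -pi * sec(pi * s/2)/(4 * s)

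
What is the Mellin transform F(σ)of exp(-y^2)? gamma(σ/2)/2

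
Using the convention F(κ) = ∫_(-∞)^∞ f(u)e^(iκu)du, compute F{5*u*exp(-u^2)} 5*I*sqrt(pi)*κ*exp(-κ^2/4)/2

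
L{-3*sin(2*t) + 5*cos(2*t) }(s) 5*s/(s^2 + 4) - 6/(s^2 + 4) 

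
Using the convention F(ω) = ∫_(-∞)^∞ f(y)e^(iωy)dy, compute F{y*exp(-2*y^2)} sqrt(2)*I*sqrt(pi)*ω*exp(-ω^2/8)/8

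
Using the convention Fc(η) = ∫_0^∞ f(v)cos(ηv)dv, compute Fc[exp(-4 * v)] 4/(η^2+16)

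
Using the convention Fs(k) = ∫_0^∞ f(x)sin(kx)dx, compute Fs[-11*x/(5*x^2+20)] -11*pi*exp(-2*k)/10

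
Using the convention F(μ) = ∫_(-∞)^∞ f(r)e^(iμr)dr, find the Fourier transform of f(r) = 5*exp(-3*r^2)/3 5*sqrt(3)*sqrt(pi)*exp(-μ^2/12)/9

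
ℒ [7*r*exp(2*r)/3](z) 7/(3*(z - 2)^2)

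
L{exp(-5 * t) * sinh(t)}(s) 1/((s + 5)^2-1)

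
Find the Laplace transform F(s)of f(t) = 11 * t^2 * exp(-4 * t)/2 11/(s+4)^3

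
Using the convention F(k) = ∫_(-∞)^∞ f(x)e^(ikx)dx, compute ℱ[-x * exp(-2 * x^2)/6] -sqrt(2) * I * sqrt(pi) * k * exp(-k^2/8)/48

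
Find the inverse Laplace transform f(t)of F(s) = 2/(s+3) 2*exp(-3*t)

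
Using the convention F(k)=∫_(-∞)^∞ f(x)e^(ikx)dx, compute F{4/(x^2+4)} 2*pi*exp(-2*Abs(k))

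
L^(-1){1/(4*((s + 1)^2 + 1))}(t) exp(-t)*sin(t)/4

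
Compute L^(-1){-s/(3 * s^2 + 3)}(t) -cos(t)/3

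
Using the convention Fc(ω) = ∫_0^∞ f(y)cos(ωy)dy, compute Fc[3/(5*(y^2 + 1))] 3*pi*exp(-ω)/10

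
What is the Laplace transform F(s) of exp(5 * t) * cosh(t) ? (s - 5) /((s - 5) ^2-1) 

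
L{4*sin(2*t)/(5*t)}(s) 4*atan(2/s)/5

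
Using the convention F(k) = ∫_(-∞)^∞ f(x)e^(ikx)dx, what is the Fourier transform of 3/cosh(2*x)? 3*pi/(2*cosh(pi*k/4))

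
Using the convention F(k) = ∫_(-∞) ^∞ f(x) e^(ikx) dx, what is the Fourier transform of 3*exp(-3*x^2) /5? sqrt(3)*sqrt(pi)*exp(-k^2/12) /5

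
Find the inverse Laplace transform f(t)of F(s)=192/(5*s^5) 8*t^4/5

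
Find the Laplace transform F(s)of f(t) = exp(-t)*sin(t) 1/((s + 1)^2 + 1)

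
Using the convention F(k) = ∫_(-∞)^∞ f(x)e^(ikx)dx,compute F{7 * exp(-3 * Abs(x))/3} 14/(k^2 + 9)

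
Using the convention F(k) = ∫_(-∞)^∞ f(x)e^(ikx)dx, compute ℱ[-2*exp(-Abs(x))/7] -4/(7*k^2 + 7)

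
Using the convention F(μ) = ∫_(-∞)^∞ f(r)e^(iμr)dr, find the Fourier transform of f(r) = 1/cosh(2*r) pi/(2*cosh(pi*μ/4))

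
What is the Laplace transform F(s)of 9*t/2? 9/(2*s^2)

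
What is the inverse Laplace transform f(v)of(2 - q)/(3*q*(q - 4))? -exp(2*v)*cosh(2*v)/3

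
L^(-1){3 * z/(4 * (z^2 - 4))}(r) 3 * cosh(2 * r)/4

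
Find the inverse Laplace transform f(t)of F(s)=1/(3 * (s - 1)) exp(t)/3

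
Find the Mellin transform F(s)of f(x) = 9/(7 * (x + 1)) 9 * pi * csc(pi * s)/7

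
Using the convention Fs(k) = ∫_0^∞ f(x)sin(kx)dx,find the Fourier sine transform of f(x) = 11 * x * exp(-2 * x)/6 22 * k/(3 * (k^2+4)^2)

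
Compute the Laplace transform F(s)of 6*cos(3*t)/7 6*s/(7*(s^2 + 9))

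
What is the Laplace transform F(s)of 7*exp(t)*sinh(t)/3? 7/(3*s*(s - 2))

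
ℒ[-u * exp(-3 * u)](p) -1/(p + 3)^2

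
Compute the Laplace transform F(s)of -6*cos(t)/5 -6*s/(5*s^2 + 5)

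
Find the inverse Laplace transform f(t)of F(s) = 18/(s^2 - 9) 6*sinh(3*t)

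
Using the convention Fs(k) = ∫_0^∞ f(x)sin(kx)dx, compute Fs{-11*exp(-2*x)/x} -11*atan(k/2)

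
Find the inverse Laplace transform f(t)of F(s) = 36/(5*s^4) 6*t^3/5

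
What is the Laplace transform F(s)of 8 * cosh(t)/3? 8 * s/(3 * (s^2 - 1))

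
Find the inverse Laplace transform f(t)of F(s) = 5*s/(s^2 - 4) 5*cosh(2*t)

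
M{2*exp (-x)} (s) 2*gamma (s)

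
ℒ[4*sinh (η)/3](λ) 4/ (3*(λ^2 - 1))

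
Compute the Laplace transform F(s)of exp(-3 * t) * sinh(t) 1/((s + 3)^2 - 1)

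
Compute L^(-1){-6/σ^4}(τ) -τ^3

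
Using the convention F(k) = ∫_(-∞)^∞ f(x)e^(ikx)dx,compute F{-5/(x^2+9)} -5*pi*exp(-3*Abs(k))/3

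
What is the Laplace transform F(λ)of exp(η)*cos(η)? (λ - 1)/((λ - 1)^2 + 1)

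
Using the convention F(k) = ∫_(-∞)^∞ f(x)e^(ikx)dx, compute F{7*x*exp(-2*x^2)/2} 7*sqrt(2)*I*sqrt(pi)*k*exp(-k^2/8)/16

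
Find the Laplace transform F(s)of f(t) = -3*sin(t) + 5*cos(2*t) 5*s/(s^2 + 4)-3/(s^2 + 1)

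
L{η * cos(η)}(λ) (λ^2 - 1)/(λ^2 + 1)^2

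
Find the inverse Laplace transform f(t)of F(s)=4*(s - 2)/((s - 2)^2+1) 4*exp(2*t)*cos(t)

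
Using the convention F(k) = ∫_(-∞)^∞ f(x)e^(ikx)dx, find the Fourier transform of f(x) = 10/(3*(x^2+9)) 10*pi*exp(-3*Abs(k))/9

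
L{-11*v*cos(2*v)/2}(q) 11*(4 - q^2)/(2*(q^2 + 4)^2)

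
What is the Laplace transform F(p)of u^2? 2/p^3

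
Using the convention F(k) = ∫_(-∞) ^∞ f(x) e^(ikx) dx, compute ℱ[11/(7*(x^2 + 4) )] 11*pi*exp(-2*Abs(k) ) /14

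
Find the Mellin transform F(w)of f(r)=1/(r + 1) pi * csc(pi * w)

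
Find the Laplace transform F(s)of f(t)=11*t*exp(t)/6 11/(6*(s - 1)^2)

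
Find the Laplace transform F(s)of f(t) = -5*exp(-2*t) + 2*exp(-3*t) 2/(s + 3) - 5/(s + 2)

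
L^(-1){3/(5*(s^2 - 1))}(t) 3*sinh(t)/5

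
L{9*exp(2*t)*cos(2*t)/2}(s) 9*(s - 2)/(2*((s - 2)^2 + 4))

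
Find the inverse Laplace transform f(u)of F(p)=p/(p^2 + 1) cos(u)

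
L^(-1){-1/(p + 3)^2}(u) -u * exp(-3 * u)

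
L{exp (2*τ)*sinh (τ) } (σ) 1/ ( (σ - 2) ^2-1) 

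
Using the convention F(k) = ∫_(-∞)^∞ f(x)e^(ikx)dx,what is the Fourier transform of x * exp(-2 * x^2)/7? sqrt(2) * I * sqrt(pi) * k * exp(-k^2/8)/56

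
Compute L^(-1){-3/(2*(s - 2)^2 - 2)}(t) -3*exp(2*t)*sinh(t)/2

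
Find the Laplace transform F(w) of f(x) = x w^(-2) 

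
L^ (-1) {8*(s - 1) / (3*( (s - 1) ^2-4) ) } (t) 8*exp (t)*cosh (2*t) /3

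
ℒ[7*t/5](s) 7/(5*s^2) 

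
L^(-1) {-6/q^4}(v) -v^3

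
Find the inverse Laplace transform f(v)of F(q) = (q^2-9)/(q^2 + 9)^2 v * cos(3 * v)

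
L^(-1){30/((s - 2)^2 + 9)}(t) 10*exp(2*t)*sin(3*t)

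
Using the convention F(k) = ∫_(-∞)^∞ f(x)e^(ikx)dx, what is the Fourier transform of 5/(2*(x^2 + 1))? 5*pi*exp(-Abs(k))/2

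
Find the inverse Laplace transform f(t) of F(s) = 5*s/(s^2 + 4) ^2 5*t*sin(2*t) /4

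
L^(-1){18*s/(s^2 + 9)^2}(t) 3*t*sin(3*t)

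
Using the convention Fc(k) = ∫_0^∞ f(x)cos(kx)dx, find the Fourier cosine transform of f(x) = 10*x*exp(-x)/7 10*(1 - k^2)/(7*(k^2+1)^2)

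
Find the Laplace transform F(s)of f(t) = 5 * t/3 5/(3 * s^2)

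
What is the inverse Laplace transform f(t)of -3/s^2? -3 * t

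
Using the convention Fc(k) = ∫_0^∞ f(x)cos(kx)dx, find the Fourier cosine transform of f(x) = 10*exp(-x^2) 5*sqrt(pi)*exp(-k^2/4)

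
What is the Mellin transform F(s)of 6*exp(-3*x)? 6*gamma(s)/3^s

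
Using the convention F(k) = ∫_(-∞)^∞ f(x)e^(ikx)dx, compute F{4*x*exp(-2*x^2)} sqrt(2)*I*sqrt(pi)*k*exp(-k^2/8)/2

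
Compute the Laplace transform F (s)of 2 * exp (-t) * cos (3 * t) 2 * (s+1)/ ( (s+1)^2+9)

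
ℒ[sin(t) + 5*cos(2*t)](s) 1/(s^2 + 1) + 5*s/(s^2 + 4)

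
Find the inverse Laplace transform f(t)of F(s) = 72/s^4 12*t^3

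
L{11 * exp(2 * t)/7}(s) 11/(7 * (s - 2))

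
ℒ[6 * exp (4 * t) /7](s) 6/ (7 * (s - 4) ) 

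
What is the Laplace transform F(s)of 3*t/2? 3/(2*s^2)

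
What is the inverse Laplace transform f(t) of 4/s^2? 4*t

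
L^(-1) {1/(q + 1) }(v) exp(-v) 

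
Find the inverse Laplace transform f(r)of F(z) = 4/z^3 2 * r^2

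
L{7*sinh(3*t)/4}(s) 21/(4*(s^2 - 9))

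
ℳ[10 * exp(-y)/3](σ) 10 * gamma(σ)/3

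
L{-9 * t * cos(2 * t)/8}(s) 9 * (4 - s^2)/(8 * (s^2 + 4)^2)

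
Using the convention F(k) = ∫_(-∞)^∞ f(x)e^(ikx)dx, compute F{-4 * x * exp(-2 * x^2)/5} -sqrt(2) * I * sqrt(pi) * k * exp(-k^2/8)/10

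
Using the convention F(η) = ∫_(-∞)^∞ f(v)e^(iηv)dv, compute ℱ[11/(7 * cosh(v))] 11 * pi/(7 * cosh(pi * η/2))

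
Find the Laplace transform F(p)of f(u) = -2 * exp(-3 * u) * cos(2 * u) 2 * (-p - 3)/((p + 3)^2 + 4)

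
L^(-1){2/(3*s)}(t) 2/3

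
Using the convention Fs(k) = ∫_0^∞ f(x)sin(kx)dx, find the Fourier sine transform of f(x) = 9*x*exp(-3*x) 54*k/(k^2 + 9)^2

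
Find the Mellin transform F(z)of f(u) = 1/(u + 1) pi * csc(pi * z)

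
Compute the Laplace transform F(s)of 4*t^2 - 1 8/s^3 - 1/s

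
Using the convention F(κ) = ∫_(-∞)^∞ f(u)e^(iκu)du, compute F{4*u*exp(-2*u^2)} sqrt(2)*I*sqrt(pi)*κ*exp(-κ^2/8)/2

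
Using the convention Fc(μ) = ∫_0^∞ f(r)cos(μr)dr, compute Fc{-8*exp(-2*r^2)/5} -2*sqrt(2)*sqrt(pi)*exp(-μ^2/8)/5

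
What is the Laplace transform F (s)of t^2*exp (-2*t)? 2/ (s + 2)^3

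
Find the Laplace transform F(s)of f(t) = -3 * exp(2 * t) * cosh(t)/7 3 * (2 - s)/(7 * ((s - 2)^2 - 1))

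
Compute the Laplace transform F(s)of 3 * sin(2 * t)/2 3/(s^2 + 4)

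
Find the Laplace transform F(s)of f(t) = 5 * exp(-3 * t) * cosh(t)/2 5 * (s + 3)/(2 * ((s + 3)^2 - 1))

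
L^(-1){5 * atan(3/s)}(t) 5 * sin(3 * t)/t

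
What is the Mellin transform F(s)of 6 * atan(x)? -3 * pi * sec(pi * s/2)/s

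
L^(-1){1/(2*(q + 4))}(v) exp(-4*v)/2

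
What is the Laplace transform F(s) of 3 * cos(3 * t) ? 3 * s/(s^2 + 9) 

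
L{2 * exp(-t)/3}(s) 2/(3 * (s + 1))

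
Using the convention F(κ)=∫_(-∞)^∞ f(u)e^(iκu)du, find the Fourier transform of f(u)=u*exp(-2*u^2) sqrt(2)*I*sqrt(pi)*κ*exp(-κ^2/8)/8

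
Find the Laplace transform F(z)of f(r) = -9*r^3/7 -54/(7*z^4)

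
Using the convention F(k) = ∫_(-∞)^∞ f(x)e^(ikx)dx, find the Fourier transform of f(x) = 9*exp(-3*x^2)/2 3*sqrt(3)*sqrt(pi)*exp(-k^2/12)/2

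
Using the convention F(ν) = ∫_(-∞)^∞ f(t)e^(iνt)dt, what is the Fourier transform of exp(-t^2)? sqrt(pi) * exp(-ν^2/4)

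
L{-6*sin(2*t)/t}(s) -6*atan(2/s)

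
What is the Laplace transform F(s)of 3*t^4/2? 36/s^5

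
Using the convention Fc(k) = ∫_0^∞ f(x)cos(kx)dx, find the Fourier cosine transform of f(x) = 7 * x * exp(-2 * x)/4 7 * (4 - k^2)/(4 * (k^2 + 4)^2)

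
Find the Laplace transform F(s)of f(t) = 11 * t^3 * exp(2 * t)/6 11/(s - 2)^4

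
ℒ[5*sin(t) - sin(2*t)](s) 5/(s^2 + 1) - 2/(s^2 + 4) 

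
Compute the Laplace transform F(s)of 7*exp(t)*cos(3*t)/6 7*(s - 1)/(6*((s - 1)^2 + 9))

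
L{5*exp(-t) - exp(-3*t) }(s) 5/(s + 1) - 1/(s + 3) 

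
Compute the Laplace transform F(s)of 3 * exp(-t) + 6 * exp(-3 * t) 6/(s + 3) + 3/(s + 1)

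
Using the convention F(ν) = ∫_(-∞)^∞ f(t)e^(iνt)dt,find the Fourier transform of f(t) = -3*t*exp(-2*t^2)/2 -3*sqrt(2)*I*sqrt(pi)*ν*exp(-ν^2/8)/16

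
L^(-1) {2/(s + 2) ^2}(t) 2 * t * exp(-2 * t) 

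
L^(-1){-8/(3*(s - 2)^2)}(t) -8*t*exp(2*t)/3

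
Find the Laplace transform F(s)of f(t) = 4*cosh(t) 4*s/(s^2-1)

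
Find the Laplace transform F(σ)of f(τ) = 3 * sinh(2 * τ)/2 3/(σ^2 - 4)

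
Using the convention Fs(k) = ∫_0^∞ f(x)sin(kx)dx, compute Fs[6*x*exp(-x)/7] 12*k/(7*(k^2 + 1)^2)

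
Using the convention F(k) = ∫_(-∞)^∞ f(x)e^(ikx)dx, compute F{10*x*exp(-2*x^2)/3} 5*sqrt(2)*I*sqrt(pi)*k*exp(-k^2/8)/12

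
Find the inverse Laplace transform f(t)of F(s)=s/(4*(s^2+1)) cos(t)/4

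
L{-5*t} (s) -5/s^2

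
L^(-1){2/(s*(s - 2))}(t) 2*exp(t)*sinh(t)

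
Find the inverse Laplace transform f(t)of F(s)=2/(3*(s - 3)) 2*exp(3*t)/3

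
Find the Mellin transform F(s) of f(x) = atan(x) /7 -pi*sec(pi*s/2) /(14*s) 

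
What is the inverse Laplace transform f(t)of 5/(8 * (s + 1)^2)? 5 * t * exp(-t)/8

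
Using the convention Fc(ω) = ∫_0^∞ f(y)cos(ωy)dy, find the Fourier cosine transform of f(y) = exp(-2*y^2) sqrt(2)*sqrt(pi)*exp(-ω^2/8)/4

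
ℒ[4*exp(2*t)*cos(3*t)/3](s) 4*(s - 2)/(3*((s - 2)^2+9))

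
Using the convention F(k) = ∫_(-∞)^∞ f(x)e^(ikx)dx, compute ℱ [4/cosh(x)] 4*pi/cosh(pi*k/2)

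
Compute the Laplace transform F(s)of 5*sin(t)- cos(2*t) 5/(s^2 + 1)- s/(s^2 + 4)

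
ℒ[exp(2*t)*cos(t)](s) (s - 2)/((s - 2)^2 + 1)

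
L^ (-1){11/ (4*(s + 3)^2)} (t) 11*t*exp (-3*t)/4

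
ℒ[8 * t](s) 8/s^2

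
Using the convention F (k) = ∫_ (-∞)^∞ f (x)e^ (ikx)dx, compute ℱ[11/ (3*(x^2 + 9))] 11*pi*exp (-3*Abs (k))/9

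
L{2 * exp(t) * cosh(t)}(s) 2 * (s - 1)/(s * (s - 2))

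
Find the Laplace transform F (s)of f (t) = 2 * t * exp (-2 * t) 2/ (s + 2)^2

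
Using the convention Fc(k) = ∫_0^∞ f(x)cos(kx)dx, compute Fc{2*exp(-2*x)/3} 4/(3*(k^2 + 4))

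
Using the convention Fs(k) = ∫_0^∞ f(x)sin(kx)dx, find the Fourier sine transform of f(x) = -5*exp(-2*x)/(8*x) -5*atan(k/2)/8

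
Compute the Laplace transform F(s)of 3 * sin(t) 3/(s^2 + 1)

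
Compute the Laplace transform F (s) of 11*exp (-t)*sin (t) 11/ ( (s + 1) ^2 + 1) 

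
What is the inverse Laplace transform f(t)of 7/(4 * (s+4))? 7 * exp(-4 * t)/4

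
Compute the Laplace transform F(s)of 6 6/s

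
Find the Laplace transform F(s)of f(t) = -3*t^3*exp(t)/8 -9/(4*(s - 1)^4)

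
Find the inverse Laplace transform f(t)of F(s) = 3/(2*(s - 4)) 3*exp(4*t)/2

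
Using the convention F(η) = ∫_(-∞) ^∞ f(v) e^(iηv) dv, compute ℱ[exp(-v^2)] sqrt(pi)*exp(-η^2/4) 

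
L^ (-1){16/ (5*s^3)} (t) 8*t^2/5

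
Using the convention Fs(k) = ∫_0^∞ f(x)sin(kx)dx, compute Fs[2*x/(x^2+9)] pi*exp(-3*k)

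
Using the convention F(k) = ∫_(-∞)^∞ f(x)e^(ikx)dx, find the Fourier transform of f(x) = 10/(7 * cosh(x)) 10 * pi/(7 * cosh(pi * k/2))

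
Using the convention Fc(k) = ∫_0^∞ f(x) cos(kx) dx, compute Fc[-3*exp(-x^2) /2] -3*sqrt(pi)*exp(-k^2/4) /4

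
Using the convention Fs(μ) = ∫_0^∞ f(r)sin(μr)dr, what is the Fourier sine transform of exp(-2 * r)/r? atan(μ/2)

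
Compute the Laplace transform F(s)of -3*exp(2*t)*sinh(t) -3/((s - 2)^2 - 1)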